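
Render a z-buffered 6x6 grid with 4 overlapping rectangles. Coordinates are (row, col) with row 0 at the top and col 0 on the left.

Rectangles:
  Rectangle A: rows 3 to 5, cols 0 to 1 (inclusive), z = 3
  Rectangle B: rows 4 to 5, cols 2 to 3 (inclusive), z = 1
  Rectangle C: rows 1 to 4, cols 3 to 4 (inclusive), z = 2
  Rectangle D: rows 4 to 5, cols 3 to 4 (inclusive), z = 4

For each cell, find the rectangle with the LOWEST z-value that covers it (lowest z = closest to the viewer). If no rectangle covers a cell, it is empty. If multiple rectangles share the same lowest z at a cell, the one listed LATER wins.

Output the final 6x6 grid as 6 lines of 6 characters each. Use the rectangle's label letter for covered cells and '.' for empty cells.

......
...CC.
...CC.
AA.CC.
AABBC.
AABBD.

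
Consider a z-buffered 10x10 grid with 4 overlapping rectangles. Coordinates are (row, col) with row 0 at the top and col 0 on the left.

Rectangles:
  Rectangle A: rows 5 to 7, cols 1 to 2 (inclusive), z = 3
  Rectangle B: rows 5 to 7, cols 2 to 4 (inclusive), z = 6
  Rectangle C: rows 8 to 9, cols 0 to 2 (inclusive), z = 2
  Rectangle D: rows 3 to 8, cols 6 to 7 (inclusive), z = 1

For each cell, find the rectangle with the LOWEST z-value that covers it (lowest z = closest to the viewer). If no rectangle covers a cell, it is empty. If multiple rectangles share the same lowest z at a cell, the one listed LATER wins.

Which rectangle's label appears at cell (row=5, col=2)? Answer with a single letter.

Answer: A

Derivation:
Check cell (5,2):
  A: rows 5-7 cols 1-2 z=3 -> covers; best now A (z=3)
  B: rows 5-7 cols 2-4 z=6 -> covers; best now A (z=3)
  C: rows 8-9 cols 0-2 -> outside (row miss)
  D: rows 3-8 cols 6-7 -> outside (col miss)
Winner: A at z=3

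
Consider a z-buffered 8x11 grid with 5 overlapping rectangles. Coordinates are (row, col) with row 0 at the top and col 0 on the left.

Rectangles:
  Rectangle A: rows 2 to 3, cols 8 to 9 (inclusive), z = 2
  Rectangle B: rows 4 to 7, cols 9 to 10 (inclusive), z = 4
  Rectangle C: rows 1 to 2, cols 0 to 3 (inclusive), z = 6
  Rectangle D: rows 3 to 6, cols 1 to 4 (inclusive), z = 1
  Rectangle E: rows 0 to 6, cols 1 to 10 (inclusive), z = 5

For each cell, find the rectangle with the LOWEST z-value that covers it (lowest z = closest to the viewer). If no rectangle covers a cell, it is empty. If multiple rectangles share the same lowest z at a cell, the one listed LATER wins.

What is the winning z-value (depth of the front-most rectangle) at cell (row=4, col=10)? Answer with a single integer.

Answer: 4

Derivation:
Check cell (4,10):
  A: rows 2-3 cols 8-9 -> outside (row miss)
  B: rows 4-7 cols 9-10 z=4 -> covers; best now B (z=4)
  C: rows 1-2 cols 0-3 -> outside (row miss)
  D: rows 3-6 cols 1-4 -> outside (col miss)
  E: rows 0-6 cols 1-10 z=5 -> covers; best now B (z=4)
Winner: B at z=4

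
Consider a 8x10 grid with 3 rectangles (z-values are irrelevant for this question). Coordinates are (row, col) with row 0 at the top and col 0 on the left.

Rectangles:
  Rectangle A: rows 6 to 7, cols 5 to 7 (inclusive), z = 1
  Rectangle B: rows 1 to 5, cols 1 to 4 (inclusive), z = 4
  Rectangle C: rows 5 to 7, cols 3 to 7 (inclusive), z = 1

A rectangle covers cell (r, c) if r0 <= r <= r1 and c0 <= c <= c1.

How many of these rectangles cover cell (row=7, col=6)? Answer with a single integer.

Answer: 2

Derivation:
Check cell (7,6):
  A: rows 6-7 cols 5-7 -> covers
  B: rows 1-5 cols 1-4 -> outside (row miss)
  C: rows 5-7 cols 3-7 -> covers
Count covering = 2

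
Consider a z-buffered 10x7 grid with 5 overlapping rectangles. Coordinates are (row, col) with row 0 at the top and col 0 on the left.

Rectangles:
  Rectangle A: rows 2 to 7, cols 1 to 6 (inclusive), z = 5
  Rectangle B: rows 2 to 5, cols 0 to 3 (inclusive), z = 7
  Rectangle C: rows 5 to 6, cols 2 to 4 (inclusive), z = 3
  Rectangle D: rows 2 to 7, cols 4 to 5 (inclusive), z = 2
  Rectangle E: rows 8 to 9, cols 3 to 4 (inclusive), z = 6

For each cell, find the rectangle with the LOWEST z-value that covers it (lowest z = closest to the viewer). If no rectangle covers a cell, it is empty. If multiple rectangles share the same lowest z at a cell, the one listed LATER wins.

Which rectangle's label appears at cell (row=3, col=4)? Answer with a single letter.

Answer: D

Derivation:
Check cell (3,4):
  A: rows 2-7 cols 1-6 z=5 -> covers; best now A (z=5)
  B: rows 2-5 cols 0-3 -> outside (col miss)
  C: rows 5-6 cols 2-4 -> outside (row miss)
  D: rows 2-7 cols 4-5 z=2 -> covers; best now D (z=2)
  E: rows 8-9 cols 3-4 -> outside (row miss)
Winner: D at z=2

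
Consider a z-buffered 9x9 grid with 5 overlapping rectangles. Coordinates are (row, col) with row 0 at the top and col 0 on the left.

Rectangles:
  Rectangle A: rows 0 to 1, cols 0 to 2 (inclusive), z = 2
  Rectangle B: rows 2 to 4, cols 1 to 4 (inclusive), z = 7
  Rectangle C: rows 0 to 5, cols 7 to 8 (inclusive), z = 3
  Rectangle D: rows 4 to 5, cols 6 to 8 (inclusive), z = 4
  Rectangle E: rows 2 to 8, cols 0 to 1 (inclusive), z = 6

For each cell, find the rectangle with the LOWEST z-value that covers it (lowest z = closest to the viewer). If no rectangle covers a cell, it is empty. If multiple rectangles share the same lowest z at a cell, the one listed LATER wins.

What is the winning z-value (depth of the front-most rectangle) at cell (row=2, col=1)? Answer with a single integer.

Answer: 6

Derivation:
Check cell (2,1):
  A: rows 0-1 cols 0-2 -> outside (row miss)
  B: rows 2-4 cols 1-4 z=7 -> covers; best now B (z=7)
  C: rows 0-5 cols 7-8 -> outside (col miss)
  D: rows 4-5 cols 6-8 -> outside (row miss)
  E: rows 2-8 cols 0-1 z=6 -> covers; best now E (z=6)
Winner: E at z=6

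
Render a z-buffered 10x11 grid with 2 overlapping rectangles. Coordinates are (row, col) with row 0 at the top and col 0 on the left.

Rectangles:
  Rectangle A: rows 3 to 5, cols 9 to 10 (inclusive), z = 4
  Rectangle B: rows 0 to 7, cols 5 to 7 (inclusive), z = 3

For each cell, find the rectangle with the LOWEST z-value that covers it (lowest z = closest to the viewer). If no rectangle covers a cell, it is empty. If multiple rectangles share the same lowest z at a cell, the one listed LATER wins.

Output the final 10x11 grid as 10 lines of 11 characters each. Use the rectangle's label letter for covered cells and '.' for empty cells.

.....BBB...
.....BBB...
.....BBB...
.....BBB.AA
.....BBB.AA
.....BBB.AA
.....BBB...
.....BBB...
...........
...........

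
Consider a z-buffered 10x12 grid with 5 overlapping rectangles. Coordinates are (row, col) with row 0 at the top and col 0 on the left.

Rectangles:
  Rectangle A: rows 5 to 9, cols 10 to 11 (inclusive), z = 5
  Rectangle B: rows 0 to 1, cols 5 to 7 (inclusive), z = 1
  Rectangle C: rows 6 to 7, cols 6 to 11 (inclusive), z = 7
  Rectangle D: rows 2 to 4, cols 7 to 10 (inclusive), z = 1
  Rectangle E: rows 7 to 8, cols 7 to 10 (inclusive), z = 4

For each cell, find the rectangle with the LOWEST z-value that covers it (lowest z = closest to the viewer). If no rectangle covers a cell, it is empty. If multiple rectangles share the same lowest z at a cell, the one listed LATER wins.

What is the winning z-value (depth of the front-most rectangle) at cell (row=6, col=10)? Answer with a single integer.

Check cell (6,10):
  A: rows 5-9 cols 10-11 z=5 -> covers; best now A (z=5)
  B: rows 0-1 cols 5-7 -> outside (row miss)
  C: rows 6-7 cols 6-11 z=7 -> covers; best now A (z=5)
  D: rows 2-4 cols 7-10 -> outside (row miss)
  E: rows 7-8 cols 7-10 -> outside (row miss)
Winner: A at z=5

Answer: 5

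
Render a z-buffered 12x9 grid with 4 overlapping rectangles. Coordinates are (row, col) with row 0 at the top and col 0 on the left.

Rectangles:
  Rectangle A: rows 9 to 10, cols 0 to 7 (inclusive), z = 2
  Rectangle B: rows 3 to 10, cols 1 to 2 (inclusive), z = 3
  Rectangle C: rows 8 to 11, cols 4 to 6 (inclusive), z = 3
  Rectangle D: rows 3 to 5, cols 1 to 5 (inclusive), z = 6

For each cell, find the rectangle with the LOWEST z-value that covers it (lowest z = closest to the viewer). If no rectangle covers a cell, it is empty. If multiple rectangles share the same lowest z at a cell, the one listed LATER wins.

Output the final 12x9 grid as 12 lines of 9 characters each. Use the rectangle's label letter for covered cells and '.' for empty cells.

.........
.........
.........
.BBDDD...
.BBDDD...
.BBDDD...
.BB......
.BB......
.BB.CCC..
AAAAAAAA.
AAAAAAAA.
....CCC..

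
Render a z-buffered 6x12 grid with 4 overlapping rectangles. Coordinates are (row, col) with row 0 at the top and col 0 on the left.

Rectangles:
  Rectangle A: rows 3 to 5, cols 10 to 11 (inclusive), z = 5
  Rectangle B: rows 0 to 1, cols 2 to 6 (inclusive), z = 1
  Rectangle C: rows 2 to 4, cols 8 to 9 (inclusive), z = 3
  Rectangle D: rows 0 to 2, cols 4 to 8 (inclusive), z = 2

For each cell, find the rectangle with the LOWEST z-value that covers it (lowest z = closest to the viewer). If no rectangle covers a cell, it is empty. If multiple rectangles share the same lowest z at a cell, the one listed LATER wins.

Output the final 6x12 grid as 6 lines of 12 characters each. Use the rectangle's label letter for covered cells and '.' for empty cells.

..BBBBBDD...
..BBBBBDD...
....DDDDDC..
........CCAA
........CCAA
..........AA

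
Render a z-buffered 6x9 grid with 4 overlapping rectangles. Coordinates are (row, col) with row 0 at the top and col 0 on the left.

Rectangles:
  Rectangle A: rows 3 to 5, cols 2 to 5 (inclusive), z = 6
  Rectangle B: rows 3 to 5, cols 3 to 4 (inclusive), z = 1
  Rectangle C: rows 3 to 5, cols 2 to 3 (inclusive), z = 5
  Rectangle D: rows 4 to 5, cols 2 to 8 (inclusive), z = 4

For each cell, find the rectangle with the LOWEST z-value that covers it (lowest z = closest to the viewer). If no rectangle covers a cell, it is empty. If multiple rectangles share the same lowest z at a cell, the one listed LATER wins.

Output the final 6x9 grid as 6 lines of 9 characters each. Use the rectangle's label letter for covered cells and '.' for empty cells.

.........
.........
.........
..CBBA...
..DBBDDDD
..DBBDDDD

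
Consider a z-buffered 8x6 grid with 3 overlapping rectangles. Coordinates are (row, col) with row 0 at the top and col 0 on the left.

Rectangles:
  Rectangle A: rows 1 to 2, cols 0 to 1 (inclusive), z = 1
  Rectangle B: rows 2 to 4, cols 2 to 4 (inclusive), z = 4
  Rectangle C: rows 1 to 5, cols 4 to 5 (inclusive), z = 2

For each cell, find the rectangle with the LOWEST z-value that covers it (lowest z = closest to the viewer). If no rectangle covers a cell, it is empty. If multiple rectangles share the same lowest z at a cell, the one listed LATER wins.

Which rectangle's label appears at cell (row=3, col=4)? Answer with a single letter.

Answer: C

Derivation:
Check cell (3,4):
  A: rows 1-2 cols 0-1 -> outside (row miss)
  B: rows 2-4 cols 2-4 z=4 -> covers; best now B (z=4)
  C: rows 1-5 cols 4-5 z=2 -> covers; best now C (z=2)
Winner: C at z=2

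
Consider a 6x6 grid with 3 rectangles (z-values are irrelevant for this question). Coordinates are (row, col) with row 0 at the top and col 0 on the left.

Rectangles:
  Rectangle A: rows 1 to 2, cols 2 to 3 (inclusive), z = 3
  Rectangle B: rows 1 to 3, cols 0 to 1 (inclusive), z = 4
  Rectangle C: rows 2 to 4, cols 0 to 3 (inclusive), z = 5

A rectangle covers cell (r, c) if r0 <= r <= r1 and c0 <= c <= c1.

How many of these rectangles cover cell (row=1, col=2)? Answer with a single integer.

Check cell (1,2):
  A: rows 1-2 cols 2-3 -> covers
  B: rows 1-3 cols 0-1 -> outside (col miss)
  C: rows 2-4 cols 0-3 -> outside (row miss)
Count covering = 1

Answer: 1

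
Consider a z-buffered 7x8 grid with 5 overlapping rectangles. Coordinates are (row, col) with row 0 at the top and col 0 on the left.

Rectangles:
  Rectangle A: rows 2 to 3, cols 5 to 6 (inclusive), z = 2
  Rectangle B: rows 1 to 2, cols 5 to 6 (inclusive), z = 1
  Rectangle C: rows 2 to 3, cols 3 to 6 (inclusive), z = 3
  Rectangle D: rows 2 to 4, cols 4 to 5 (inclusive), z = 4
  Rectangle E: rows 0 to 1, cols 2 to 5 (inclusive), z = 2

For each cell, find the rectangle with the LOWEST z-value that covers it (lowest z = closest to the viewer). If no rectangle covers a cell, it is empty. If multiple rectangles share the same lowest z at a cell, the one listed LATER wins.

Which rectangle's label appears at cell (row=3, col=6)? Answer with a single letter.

Check cell (3,6):
  A: rows 2-3 cols 5-6 z=2 -> covers; best now A (z=2)
  B: rows 1-2 cols 5-6 -> outside (row miss)
  C: rows 2-3 cols 3-6 z=3 -> covers; best now A (z=2)
  D: rows 2-4 cols 4-5 -> outside (col miss)
  E: rows 0-1 cols 2-5 -> outside (row miss)
Winner: A at z=2

Answer: A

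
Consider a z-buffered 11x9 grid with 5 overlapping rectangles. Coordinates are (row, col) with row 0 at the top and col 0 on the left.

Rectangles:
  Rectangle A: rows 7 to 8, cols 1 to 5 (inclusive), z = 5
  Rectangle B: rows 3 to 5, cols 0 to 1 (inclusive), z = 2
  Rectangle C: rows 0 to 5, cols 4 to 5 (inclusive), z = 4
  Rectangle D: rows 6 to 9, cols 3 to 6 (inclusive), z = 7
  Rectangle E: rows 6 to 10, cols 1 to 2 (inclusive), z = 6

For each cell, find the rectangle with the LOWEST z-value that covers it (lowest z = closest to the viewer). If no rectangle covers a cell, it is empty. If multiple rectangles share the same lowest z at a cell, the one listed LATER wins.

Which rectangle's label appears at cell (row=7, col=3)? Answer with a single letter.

Answer: A

Derivation:
Check cell (7,3):
  A: rows 7-8 cols 1-5 z=5 -> covers; best now A (z=5)
  B: rows 3-5 cols 0-1 -> outside (row miss)
  C: rows 0-5 cols 4-5 -> outside (row miss)
  D: rows 6-9 cols 3-6 z=7 -> covers; best now A (z=5)
  E: rows 6-10 cols 1-2 -> outside (col miss)
Winner: A at z=5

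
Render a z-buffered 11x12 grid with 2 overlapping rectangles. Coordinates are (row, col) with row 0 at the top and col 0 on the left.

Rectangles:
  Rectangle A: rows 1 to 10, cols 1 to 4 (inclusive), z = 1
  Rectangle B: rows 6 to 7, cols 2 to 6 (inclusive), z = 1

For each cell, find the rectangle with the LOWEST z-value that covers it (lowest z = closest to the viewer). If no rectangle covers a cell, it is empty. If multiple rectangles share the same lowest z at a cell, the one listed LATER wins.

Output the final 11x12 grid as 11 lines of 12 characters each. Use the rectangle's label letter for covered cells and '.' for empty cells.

............
.AAAA.......
.AAAA.......
.AAAA.......
.AAAA.......
.AAAA.......
.ABBBBB.....
.ABBBBB.....
.AAAA.......
.AAAA.......
.AAAA.......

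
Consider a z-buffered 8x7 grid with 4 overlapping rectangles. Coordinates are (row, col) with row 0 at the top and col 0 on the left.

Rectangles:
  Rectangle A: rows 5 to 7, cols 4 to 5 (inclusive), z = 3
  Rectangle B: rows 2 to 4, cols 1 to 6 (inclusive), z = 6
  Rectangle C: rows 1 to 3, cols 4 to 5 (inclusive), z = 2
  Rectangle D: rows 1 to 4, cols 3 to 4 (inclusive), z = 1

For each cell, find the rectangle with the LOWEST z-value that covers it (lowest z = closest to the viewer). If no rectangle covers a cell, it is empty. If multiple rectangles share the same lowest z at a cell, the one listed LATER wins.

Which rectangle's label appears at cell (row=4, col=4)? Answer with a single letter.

Answer: D

Derivation:
Check cell (4,4):
  A: rows 5-7 cols 4-5 -> outside (row miss)
  B: rows 2-4 cols 1-6 z=6 -> covers; best now B (z=6)
  C: rows 1-3 cols 4-5 -> outside (row miss)
  D: rows 1-4 cols 3-4 z=1 -> covers; best now D (z=1)
Winner: D at z=1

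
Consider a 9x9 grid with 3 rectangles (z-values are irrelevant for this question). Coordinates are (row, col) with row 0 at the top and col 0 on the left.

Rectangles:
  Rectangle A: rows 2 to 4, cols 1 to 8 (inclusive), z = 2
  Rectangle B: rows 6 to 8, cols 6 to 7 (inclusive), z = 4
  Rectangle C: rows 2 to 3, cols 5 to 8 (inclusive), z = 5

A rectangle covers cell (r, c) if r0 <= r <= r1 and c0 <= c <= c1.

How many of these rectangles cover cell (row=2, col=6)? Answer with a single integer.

Check cell (2,6):
  A: rows 2-4 cols 1-8 -> covers
  B: rows 6-8 cols 6-7 -> outside (row miss)
  C: rows 2-3 cols 5-8 -> covers
Count covering = 2

Answer: 2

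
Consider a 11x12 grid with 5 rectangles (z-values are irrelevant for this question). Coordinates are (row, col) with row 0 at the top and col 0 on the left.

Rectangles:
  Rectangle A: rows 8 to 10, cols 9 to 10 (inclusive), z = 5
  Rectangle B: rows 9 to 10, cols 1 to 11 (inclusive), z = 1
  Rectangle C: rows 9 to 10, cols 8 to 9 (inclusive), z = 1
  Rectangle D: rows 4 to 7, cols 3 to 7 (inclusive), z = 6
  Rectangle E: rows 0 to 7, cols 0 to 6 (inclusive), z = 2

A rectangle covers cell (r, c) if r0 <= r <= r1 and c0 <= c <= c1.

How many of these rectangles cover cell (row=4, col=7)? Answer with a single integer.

Answer: 1

Derivation:
Check cell (4,7):
  A: rows 8-10 cols 9-10 -> outside (row miss)
  B: rows 9-10 cols 1-11 -> outside (row miss)
  C: rows 9-10 cols 8-9 -> outside (row miss)
  D: rows 4-7 cols 3-7 -> covers
  E: rows 0-7 cols 0-6 -> outside (col miss)
Count covering = 1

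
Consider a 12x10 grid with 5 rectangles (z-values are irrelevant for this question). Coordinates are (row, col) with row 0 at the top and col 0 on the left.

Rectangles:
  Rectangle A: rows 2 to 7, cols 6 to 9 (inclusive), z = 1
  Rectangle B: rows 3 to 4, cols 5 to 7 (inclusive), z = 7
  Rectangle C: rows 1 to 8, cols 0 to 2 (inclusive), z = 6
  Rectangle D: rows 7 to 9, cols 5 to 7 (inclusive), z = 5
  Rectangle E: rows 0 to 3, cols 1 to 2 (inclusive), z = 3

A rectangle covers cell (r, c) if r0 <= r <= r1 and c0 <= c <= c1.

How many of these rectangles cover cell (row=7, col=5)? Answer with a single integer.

Check cell (7,5):
  A: rows 2-7 cols 6-9 -> outside (col miss)
  B: rows 3-4 cols 5-7 -> outside (row miss)
  C: rows 1-8 cols 0-2 -> outside (col miss)
  D: rows 7-9 cols 5-7 -> covers
  E: rows 0-3 cols 1-2 -> outside (row miss)
Count covering = 1

Answer: 1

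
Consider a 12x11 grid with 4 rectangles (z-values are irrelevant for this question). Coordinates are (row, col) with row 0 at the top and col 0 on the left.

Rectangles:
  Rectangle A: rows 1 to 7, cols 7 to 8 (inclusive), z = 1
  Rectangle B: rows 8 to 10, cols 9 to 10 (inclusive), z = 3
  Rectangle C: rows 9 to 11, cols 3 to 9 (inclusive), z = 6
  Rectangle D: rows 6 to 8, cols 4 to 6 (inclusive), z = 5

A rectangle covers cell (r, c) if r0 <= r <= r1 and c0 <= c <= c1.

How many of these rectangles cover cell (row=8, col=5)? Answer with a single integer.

Check cell (8,5):
  A: rows 1-7 cols 7-8 -> outside (row miss)
  B: rows 8-10 cols 9-10 -> outside (col miss)
  C: rows 9-11 cols 3-9 -> outside (row miss)
  D: rows 6-8 cols 4-6 -> covers
Count covering = 1

Answer: 1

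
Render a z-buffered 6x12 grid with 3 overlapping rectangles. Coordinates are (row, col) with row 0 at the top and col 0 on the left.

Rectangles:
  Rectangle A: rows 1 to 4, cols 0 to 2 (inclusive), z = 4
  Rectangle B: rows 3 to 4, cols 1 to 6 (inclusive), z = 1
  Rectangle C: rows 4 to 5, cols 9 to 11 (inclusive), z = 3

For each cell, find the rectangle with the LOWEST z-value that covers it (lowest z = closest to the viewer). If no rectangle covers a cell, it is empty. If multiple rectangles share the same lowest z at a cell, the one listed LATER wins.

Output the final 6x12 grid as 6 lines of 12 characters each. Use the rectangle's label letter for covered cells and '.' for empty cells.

............
AAA.........
AAA.........
ABBBBBB.....
ABBBBBB..CCC
.........CCC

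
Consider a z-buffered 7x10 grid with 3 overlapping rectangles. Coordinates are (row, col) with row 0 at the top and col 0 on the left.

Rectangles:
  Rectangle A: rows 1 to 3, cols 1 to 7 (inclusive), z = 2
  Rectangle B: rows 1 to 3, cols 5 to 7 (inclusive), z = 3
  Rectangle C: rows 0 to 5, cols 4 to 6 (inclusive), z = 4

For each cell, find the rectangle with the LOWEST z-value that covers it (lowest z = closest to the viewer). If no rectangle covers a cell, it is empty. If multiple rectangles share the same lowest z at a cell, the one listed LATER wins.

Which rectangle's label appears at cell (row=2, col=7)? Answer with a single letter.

Check cell (2,7):
  A: rows 1-3 cols 1-7 z=2 -> covers; best now A (z=2)
  B: rows 1-3 cols 5-7 z=3 -> covers; best now A (z=2)
  C: rows 0-5 cols 4-6 -> outside (col miss)
Winner: A at z=2

Answer: A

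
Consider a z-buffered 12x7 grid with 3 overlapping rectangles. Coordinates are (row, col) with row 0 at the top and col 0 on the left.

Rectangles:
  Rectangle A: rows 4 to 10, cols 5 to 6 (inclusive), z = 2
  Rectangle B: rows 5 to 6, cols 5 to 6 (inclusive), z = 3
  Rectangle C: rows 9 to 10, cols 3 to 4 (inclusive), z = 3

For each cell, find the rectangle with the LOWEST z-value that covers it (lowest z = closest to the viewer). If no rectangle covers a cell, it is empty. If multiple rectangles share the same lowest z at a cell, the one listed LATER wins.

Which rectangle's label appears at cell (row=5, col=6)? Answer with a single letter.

Check cell (5,6):
  A: rows 4-10 cols 5-6 z=2 -> covers; best now A (z=2)
  B: rows 5-6 cols 5-6 z=3 -> covers; best now A (z=2)
  C: rows 9-10 cols 3-4 -> outside (row miss)
Winner: A at z=2

Answer: A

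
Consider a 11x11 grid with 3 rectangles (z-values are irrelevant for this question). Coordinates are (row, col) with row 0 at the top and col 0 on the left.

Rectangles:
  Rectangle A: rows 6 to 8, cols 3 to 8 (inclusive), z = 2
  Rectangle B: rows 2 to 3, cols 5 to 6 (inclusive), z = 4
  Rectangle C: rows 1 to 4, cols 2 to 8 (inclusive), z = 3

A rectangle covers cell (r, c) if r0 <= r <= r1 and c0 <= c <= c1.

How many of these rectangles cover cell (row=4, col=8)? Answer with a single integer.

Check cell (4,8):
  A: rows 6-8 cols 3-8 -> outside (row miss)
  B: rows 2-3 cols 5-6 -> outside (row miss)
  C: rows 1-4 cols 2-8 -> covers
Count covering = 1

Answer: 1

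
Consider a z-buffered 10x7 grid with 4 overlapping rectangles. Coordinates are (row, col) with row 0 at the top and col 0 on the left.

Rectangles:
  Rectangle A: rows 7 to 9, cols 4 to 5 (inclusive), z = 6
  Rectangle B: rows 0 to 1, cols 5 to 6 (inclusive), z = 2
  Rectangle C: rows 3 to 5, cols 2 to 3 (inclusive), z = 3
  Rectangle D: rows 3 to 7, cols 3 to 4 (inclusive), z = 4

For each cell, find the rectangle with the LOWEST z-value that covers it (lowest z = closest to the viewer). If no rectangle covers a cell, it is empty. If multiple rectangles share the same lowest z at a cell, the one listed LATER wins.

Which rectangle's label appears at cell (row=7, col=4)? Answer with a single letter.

Check cell (7,4):
  A: rows 7-9 cols 4-5 z=6 -> covers; best now A (z=6)
  B: rows 0-1 cols 5-6 -> outside (row miss)
  C: rows 3-5 cols 2-3 -> outside (row miss)
  D: rows 3-7 cols 3-4 z=4 -> covers; best now D (z=4)
Winner: D at z=4

Answer: D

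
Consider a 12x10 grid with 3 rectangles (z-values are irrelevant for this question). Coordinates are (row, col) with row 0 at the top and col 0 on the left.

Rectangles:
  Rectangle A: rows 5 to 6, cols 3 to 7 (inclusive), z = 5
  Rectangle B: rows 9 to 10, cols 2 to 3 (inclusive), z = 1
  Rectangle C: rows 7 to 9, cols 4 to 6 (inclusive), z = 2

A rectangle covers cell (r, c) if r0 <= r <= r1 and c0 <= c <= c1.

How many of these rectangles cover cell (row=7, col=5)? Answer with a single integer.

Answer: 1

Derivation:
Check cell (7,5):
  A: rows 5-6 cols 3-7 -> outside (row miss)
  B: rows 9-10 cols 2-3 -> outside (row miss)
  C: rows 7-9 cols 4-6 -> covers
Count covering = 1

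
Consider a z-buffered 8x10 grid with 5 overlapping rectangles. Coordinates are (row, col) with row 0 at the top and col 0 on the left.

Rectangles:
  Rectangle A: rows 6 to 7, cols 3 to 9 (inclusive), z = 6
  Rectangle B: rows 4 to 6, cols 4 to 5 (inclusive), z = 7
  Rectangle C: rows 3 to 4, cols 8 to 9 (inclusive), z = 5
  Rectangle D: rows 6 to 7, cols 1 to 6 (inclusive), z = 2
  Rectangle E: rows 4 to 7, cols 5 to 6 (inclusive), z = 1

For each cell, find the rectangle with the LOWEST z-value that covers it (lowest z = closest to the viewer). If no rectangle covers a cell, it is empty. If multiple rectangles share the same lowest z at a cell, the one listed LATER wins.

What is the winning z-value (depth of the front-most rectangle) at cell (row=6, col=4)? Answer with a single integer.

Answer: 2

Derivation:
Check cell (6,4):
  A: rows 6-7 cols 3-9 z=6 -> covers; best now A (z=6)
  B: rows 4-6 cols 4-5 z=7 -> covers; best now A (z=6)
  C: rows 3-4 cols 8-9 -> outside (row miss)
  D: rows 6-7 cols 1-6 z=2 -> covers; best now D (z=2)
  E: rows 4-7 cols 5-6 -> outside (col miss)
Winner: D at z=2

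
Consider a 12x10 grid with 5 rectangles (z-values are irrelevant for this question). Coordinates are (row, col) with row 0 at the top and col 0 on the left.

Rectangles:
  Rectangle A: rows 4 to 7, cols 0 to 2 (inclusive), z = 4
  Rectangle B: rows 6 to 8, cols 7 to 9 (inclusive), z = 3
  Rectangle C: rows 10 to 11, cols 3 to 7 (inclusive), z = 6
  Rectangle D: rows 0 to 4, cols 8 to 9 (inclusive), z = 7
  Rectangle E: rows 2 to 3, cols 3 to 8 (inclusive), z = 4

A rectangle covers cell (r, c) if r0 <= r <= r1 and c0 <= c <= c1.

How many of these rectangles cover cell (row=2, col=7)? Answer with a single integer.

Check cell (2,7):
  A: rows 4-7 cols 0-2 -> outside (row miss)
  B: rows 6-8 cols 7-9 -> outside (row miss)
  C: rows 10-11 cols 3-7 -> outside (row miss)
  D: rows 0-4 cols 8-9 -> outside (col miss)
  E: rows 2-3 cols 3-8 -> covers
Count covering = 1

Answer: 1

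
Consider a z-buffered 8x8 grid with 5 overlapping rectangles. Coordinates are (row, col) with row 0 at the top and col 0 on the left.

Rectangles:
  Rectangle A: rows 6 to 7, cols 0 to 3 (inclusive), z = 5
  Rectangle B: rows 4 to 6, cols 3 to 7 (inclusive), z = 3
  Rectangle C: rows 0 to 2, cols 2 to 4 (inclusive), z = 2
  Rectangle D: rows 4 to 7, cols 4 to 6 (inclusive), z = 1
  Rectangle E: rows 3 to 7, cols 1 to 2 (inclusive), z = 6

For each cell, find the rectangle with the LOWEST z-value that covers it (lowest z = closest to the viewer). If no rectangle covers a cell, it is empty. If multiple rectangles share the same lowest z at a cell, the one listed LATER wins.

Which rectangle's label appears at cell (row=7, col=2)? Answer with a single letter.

Answer: A

Derivation:
Check cell (7,2):
  A: rows 6-7 cols 0-3 z=5 -> covers; best now A (z=5)
  B: rows 4-6 cols 3-7 -> outside (row miss)
  C: rows 0-2 cols 2-4 -> outside (row miss)
  D: rows 4-7 cols 4-6 -> outside (col miss)
  E: rows 3-7 cols 1-2 z=6 -> covers; best now A (z=5)
Winner: A at z=5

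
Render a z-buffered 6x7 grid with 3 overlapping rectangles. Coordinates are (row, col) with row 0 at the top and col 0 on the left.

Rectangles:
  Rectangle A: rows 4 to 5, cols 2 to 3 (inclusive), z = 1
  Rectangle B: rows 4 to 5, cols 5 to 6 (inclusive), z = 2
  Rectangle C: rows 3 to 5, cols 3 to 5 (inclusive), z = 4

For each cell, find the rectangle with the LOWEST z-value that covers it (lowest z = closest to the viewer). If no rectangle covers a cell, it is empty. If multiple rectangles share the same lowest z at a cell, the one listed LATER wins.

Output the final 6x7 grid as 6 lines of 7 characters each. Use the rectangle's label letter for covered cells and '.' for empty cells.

.......
.......
.......
...CCC.
..AACBB
..AACBB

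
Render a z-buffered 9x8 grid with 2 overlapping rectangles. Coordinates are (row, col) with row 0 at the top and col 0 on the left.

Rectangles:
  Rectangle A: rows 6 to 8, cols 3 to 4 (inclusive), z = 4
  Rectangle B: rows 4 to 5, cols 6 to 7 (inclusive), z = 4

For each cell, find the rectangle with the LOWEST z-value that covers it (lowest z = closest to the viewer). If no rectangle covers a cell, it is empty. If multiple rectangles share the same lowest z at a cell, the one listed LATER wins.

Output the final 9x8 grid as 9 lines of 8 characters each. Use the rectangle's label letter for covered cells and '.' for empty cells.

........
........
........
........
......BB
......BB
...AA...
...AA...
...AA...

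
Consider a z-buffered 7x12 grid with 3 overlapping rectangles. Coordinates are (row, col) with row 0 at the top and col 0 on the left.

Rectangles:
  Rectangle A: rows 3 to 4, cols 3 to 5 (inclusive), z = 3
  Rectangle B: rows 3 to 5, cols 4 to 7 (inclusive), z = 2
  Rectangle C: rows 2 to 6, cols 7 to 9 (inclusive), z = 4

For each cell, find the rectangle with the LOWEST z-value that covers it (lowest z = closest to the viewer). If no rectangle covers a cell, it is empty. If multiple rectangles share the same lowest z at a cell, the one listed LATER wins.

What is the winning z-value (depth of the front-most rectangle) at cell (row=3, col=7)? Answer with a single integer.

Check cell (3,7):
  A: rows 3-4 cols 3-5 -> outside (col miss)
  B: rows 3-5 cols 4-7 z=2 -> covers; best now B (z=2)
  C: rows 2-6 cols 7-9 z=4 -> covers; best now B (z=2)
Winner: B at z=2

Answer: 2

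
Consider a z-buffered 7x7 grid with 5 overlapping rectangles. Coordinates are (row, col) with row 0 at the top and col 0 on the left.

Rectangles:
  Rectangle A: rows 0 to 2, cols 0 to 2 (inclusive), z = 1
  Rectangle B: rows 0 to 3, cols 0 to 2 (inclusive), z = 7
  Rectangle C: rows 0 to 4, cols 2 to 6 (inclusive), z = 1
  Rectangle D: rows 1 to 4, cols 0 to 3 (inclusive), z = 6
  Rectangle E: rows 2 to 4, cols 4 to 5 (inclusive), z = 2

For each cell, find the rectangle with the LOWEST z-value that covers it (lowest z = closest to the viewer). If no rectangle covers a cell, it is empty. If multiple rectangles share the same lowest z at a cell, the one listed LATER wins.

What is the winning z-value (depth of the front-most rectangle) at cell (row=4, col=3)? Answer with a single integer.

Check cell (4,3):
  A: rows 0-2 cols 0-2 -> outside (row miss)
  B: rows 0-3 cols 0-2 -> outside (row miss)
  C: rows 0-4 cols 2-6 z=1 -> covers; best now C (z=1)
  D: rows 1-4 cols 0-3 z=6 -> covers; best now C (z=1)
  E: rows 2-4 cols 4-5 -> outside (col miss)
Winner: C at z=1

Answer: 1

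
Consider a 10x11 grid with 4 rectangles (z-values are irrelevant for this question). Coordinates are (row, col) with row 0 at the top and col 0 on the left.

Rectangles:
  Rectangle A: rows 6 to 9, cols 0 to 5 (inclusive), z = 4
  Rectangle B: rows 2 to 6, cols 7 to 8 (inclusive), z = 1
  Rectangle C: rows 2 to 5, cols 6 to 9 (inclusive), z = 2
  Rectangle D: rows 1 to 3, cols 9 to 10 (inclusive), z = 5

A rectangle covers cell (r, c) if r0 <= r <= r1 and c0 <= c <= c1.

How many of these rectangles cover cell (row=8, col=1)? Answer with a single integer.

Answer: 1

Derivation:
Check cell (8,1):
  A: rows 6-9 cols 0-5 -> covers
  B: rows 2-6 cols 7-8 -> outside (row miss)
  C: rows 2-5 cols 6-9 -> outside (row miss)
  D: rows 1-3 cols 9-10 -> outside (row miss)
Count covering = 1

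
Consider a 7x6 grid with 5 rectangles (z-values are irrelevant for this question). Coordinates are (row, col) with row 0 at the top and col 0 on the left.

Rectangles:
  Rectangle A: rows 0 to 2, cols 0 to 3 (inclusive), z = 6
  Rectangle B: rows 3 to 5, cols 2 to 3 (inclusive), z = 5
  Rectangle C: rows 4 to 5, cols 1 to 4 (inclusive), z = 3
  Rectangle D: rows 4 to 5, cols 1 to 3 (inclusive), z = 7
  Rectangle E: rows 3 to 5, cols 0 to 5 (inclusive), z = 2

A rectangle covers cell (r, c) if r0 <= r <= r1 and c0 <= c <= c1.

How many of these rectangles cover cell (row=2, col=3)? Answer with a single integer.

Answer: 1

Derivation:
Check cell (2,3):
  A: rows 0-2 cols 0-3 -> covers
  B: rows 3-5 cols 2-3 -> outside (row miss)
  C: rows 4-5 cols 1-4 -> outside (row miss)
  D: rows 4-5 cols 1-3 -> outside (row miss)
  E: rows 3-5 cols 0-5 -> outside (row miss)
Count covering = 1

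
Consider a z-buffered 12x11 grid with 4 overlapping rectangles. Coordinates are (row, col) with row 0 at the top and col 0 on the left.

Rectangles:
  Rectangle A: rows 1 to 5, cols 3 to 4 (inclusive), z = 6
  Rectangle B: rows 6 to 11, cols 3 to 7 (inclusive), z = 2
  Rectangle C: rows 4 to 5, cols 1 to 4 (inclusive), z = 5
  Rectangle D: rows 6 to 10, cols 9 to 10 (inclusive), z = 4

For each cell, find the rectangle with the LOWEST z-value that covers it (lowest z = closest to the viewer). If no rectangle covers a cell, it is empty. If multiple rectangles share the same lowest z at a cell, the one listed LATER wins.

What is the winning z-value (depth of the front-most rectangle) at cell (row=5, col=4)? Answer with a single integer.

Answer: 5

Derivation:
Check cell (5,4):
  A: rows 1-5 cols 3-4 z=6 -> covers; best now A (z=6)
  B: rows 6-11 cols 3-7 -> outside (row miss)
  C: rows 4-5 cols 1-4 z=5 -> covers; best now C (z=5)
  D: rows 6-10 cols 9-10 -> outside (row miss)
Winner: C at z=5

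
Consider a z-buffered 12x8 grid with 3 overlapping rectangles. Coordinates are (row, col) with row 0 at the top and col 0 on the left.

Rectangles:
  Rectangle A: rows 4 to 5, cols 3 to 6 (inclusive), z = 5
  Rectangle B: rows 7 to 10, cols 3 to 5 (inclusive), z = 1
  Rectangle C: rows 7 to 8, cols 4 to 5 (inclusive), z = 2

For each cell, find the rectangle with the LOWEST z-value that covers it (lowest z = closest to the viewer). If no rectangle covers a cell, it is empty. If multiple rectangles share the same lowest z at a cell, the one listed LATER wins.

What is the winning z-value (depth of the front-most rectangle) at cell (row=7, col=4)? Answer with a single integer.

Answer: 1

Derivation:
Check cell (7,4):
  A: rows 4-5 cols 3-6 -> outside (row miss)
  B: rows 7-10 cols 3-5 z=1 -> covers; best now B (z=1)
  C: rows 7-8 cols 4-5 z=2 -> covers; best now B (z=1)
Winner: B at z=1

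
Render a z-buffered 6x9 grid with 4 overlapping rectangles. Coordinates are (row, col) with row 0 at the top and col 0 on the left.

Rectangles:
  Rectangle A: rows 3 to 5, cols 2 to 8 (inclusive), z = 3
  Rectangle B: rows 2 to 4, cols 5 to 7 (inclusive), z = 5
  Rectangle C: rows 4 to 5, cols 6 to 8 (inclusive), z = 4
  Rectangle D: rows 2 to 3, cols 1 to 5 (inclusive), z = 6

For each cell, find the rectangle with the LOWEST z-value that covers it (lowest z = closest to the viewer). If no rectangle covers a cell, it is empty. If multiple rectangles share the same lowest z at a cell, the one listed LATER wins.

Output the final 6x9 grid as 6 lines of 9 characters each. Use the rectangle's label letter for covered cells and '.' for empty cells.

.........
.........
.DDDDBBB.
.DAAAAAAA
..AAAAAAA
..AAAAAAA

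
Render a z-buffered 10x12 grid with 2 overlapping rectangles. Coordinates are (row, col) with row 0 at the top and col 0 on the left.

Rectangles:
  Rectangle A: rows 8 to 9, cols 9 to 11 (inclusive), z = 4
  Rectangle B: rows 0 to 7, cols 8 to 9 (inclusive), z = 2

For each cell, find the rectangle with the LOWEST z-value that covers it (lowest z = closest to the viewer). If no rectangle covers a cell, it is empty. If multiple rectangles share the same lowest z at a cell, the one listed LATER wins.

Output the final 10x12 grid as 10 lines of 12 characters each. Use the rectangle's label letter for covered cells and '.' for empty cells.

........BB..
........BB..
........BB..
........BB..
........BB..
........BB..
........BB..
........BB..
.........AAA
.........AAA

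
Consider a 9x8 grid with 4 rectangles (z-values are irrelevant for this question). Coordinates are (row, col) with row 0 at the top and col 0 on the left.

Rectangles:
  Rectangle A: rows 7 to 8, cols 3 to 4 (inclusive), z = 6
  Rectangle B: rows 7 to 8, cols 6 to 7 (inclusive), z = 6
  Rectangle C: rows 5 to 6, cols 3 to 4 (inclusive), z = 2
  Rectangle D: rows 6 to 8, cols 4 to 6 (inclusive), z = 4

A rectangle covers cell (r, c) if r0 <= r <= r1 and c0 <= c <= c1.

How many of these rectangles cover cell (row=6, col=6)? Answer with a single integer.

Check cell (6,6):
  A: rows 7-8 cols 3-4 -> outside (row miss)
  B: rows 7-8 cols 6-7 -> outside (row miss)
  C: rows 5-6 cols 3-4 -> outside (col miss)
  D: rows 6-8 cols 4-6 -> covers
Count covering = 1

Answer: 1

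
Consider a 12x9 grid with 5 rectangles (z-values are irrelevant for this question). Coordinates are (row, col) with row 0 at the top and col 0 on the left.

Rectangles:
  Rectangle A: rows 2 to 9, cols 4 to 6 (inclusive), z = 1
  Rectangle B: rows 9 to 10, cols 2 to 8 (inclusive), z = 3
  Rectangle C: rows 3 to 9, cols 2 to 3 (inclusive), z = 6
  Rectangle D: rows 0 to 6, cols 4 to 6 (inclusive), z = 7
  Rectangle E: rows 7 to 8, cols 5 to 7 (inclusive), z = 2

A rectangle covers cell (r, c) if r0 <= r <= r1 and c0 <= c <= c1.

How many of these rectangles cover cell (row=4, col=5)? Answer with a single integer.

Answer: 2

Derivation:
Check cell (4,5):
  A: rows 2-9 cols 4-6 -> covers
  B: rows 9-10 cols 2-8 -> outside (row miss)
  C: rows 3-9 cols 2-3 -> outside (col miss)
  D: rows 0-6 cols 4-6 -> covers
  E: rows 7-8 cols 5-7 -> outside (row miss)
Count covering = 2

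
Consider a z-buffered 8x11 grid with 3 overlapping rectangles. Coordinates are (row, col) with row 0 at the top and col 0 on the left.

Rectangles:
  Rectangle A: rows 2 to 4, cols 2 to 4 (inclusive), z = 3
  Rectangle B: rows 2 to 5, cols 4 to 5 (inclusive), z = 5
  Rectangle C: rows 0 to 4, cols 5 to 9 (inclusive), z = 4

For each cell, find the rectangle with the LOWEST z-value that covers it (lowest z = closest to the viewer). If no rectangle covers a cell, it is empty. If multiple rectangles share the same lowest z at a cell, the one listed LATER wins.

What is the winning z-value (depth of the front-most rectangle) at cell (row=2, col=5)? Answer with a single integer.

Answer: 4

Derivation:
Check cell (2,5):
  A: rows 2-4 cols 2-4 -> outside (col miss)
  B: rows 2-5 cols 4-5 z=5 -> covers; best now B (z=5)
  C: rows 0-4 cols 5-9 z=4 -> covers; best now C (z=4)
Winner: C at z=4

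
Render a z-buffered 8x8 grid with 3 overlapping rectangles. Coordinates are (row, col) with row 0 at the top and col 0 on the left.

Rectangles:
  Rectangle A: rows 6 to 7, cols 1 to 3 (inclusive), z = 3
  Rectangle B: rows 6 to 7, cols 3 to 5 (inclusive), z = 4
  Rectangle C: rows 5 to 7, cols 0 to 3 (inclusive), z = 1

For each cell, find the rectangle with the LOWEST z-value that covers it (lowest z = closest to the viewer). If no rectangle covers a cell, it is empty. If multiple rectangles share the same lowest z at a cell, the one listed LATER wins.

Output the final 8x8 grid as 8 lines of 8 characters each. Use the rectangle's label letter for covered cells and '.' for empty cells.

........
........
........
........
........
CCCC....
CCCCBB..
CCCCBB..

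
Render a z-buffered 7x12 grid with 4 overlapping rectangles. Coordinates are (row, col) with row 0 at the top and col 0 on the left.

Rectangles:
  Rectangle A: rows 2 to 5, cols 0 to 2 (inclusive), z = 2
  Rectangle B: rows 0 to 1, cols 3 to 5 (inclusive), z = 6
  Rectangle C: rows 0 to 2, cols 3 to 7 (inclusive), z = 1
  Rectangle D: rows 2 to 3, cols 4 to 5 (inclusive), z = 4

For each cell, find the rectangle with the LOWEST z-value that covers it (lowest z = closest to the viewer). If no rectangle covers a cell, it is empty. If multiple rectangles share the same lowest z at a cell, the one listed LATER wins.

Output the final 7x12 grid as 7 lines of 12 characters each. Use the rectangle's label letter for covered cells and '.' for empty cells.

...CCCCC....
...CCCCC....
AAACCCCC....
AAA.DD......
AAA.........
AAA.........
............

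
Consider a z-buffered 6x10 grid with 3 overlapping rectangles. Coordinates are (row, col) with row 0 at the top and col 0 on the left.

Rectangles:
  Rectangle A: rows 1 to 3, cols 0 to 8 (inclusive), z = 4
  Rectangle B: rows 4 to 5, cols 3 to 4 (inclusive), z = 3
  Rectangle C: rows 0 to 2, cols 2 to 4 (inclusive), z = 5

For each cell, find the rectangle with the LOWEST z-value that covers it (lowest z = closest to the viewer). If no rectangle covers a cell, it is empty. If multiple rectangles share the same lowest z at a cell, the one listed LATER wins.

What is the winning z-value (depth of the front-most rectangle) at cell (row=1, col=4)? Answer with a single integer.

Check cell (1,4):
  A: rows 1-3 cols 0-8 z=4 -> covers; best now A (z=4)
  B: rows 4-5 cols 3-4 -> outside (row miss)
  C: rows 0-2 cols 2-4 z=5 -> covers; best now A (z=4)
Winner: A at z=4

Answer: 4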